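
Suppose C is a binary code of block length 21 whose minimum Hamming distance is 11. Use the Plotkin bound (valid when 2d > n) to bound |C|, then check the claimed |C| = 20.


Plotkin bound M ≤ 22; given |C| = 20 ≤ bound (satisfied).

Check applicability: 2d = 22, n = 21.
2d − n = 1 > 0, so Plotkin applies.
Compute d/(2d−n) = 11/1 ≈ 11.0000.
⌊d/(2d−n)⌋ = 11.
Plotkin bound: M ≤ 2·11 = 22.
Given |C| = 20, check: satisfied.
This |C| is below the Plotkin bound.


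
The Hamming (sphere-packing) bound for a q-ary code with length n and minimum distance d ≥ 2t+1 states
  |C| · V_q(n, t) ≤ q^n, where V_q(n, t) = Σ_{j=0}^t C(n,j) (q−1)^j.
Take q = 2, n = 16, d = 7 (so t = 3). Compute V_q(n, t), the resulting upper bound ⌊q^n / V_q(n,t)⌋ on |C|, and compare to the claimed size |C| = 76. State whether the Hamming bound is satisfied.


V_q(n, t) = 697, q^n = 65536, Hamming bound = 94, |C| = 76 ≤ bound (satisfied).

Step 1: Compute V_q(n, t) = Σ_{j=0}^3 C(n, j) (q−1)^j.
  j = 0: C(16,0)·(1)^0 = 1·1 = 1.
  j = 1: C(16,1)·(1)^1 = 16·1 = 16.
  j = 2: C(16,2)·(1)^2 = 120·1 = 120.
  j = 3: C(16,3)·(1)^3 = 560·1 = 560.
  V_q(n, t) = 1 + 16 + 120 + 560 = 697.
Step 2: q^n = 2^16 = 65536.
Step 3: Hamming bound ⌊q^n / V_q(n,t)⌋ = ⌊65536/697⌋ = 94.
Step 4: Compare |C| = 76 to 94: satisfied.
The claimed |C| lies below the Hamming bound.


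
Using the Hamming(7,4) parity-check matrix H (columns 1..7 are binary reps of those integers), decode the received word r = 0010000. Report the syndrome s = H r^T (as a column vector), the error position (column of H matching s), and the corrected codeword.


s = (0, 1, 1)^T, error position = 3, corrected codeword c = 0000000

Compute s = H r^T mod 2 one row at a time:
  s_1 = 0 + 0 + 0 + 0 = 0 ≡ 0 (mod 2).
  s_2 = 0 + 1 + 0 + 0 = 1 ≡ 1 (mod 2).
  s_3 = 0 + 1 + 0 + 0 = 1 ≡ 1 (mod 2).
s = (0, 1, 1)^T — this equals column 3 of H (binary 011), so error is at position 3.
Correct: flip bit 3 of r = 0010000 to get c = 0000000.


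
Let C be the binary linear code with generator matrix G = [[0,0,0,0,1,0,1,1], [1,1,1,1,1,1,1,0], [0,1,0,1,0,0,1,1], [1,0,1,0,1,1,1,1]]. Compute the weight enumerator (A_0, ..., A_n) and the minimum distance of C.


Weight distribution: A_0 = 1, A_1 = 1, A_2 = 1, A_3 = 4, A_4 = 3, A_5 = 1, A_6 = 3, A_7 = 2. Minimum distance d = 1.

Enumerate all 2^4 = 16 messages m ∈ F_2^4.
For each, compute codeword c = mG in F_2^8, then tally its weight.
  m = 0000 → c = 00000000, weight = 0.
  m = 1000 → c = 00001011, weight = 3.
  m = 0100 → c = 11111110, weight = 7.
  m = 1100 → c = 11110101, weight = 6.
  m = 0010 → c = 01010011, weight = 4.
  m = 1010 → c = 01011000, weight = 3.
  m = 0110 → c = 10101101, weight = 5.
  m = 1110 → c = 10100110, weight = 4.
  m = 0001 → c = 10101111, weight = 6.
  m = 1001 → c = 10100100, weight = 3.
  m = 0101 → c = 01010001, weight = 3.
  m = 1101 → c = 01011010, weight = 4.
  m = 0011 → c = 11111100, weight = 6.
  m = 1011 → c = 11110111, weight = 7.
  m = 0111 → c = 00000010, weight = 1.
  m = 1111 → c = 00001001, weight = 2.
Tally weights:
  weight 0: 1 codewords.
  weight 1: 1 codewords.
  weight 2: 1 codewords.
  weight 3: 4 codewords.
  weight 4: 3 codewords.
  weight 5: 1 codewords.
  weight 6: 3 codewords.
  weight 7: 2 codewords.
Minimum distance d = smallest w > 0 with A_w > 0 = 1.
Sanity: Σ A_w = 16 = 2^4 = 16 ✓.


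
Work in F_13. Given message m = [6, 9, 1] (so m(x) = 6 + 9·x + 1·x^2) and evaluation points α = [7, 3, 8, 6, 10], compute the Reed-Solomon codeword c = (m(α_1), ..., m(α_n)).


c = [1, 3, 12, 5, 1]

Message polynomial: m(x) = 6 + 9·x + 1·x^2 (mod 13).
For each evaluation point α_i, compute m(α_i) mod 13:
  α_1 = 7: Horner steps 1 → 3 → 1, so m(7) = 1.
  α_2 = 3: Horner steps 1 → 12 → 3, so m(3) = 3.
  α_3 = 8: Horner steps 1 → 4 → 12, so m(8) = 12.
  α_4 = 6: Horner steps 1 → 2 → 5, so m(6) = 5.
  α_5 = 10: Horner steps 1 → 6 → 1, so m(10) = 1.
Codeword c = [1, 3, 12, 5, 1] ∈ F_13^5.


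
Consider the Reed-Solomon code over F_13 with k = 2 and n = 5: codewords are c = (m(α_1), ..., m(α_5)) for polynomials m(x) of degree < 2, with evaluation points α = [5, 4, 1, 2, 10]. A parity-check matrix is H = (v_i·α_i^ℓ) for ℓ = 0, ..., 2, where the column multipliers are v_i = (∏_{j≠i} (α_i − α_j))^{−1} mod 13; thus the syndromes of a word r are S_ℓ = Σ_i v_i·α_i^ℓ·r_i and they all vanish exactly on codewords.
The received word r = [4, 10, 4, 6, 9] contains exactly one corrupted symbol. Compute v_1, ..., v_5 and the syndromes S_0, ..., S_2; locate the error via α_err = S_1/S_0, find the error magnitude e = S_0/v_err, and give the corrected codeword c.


S = (1, 5, 12), error at position 1, error magnitude e = 5, c = [12, 10, 4, 6, 9].

Step 1: column multipliers v_i = (∏_{j≠i}(α_i − α_j))^{−1} mod 13.
  i = 1 (α = 5): (5−4)(5−1)(5−2)(5−10) = 1·4·3·(−5) = −60 ≡ 5, so v_1 = 5^{−1} = 8 (mod 13).
  i = 2 (α = 4): (4−5)(4−1)(4−2)(4−10) = (−1)·3·2·(−6) = 36 ≡ 10, so v_2 = 10^{−1} = 4 (mod 13).
  i = 3 (α = 1): (1−5)(1−4)(1−2)(1−10) = (−4)·(−3)·(−1)·(−9) = 108 ≡ 4, so v_3 = 4^{−1} = 10 (mod 13).
  i = 4 (α = 2): (2−5)(2−4)(2−1)(2−10) = (−3)·(−2)·1·(−8) = −48 ≡ 4, so v_4 = 4^{−1} = 10 (mod 13).
  i = 5 (α = 10): (10−5)(10−4)(10−1)(10−2) = 5·6·9·8 = 2160 ≡ 2, so v_5 = 2^{−1} = 7 (mod 13).
  v = [8, 4, 10, 10, 7].
Step 2: syndromes of r = [4, 10, 4, 6, 9] (all sums mod 13).
  S_0 = Σ v_i r_i = 8·4 + 4·10 + 10·4 + 10·6 + 7·9 = 235 ≡ 1.
  S_1 = Σ v_i α_i r_i = 8·5·4 + 4·4·10 + 10·1·4 + 10·2·6 + 7·10·9 = 1110 ≡ 5.
  α_i^2 mod 13 = [12, 3, 1, 4, 9].
  S_2 = Σ v_i α_i^2 r_i = 8·12·4 + 4·3·10 + 10·1·4 + 10·4·6 + 7·9·9 = 1351 ≡ 12.
  S = (1, 5, 12) ≠ 0, so r is not a codeword (an error is present).
Step 3: locate the error. For a single error e at position i, S_ℓ = v_i·e·α_i^ℓ, so α_err = S_1/S_0.
  S_0^{−1} = 1^{−1} = 1 (mod 13), so α_err = 5·1 = 5 ≡ 5 = α_1. Error position i = 1.
  Consistency check: S_2/S_1 = 12·8 = 96 ≡ 5 = α_err ✓ (single-error assumption holds).
Step 4: error magnitude e = S_0/v_1 = S_0·∏_{j≠1}(α_1 − α_j) = 1·5 = 5 ≡ 5 (mod 13).
Step 5: correct position 1: c_1 = r_1 − e = 4 − 5 ≡ 12 (mod 13). Hence c = [12, 10, 4, 6, 9].
  Check: interpolating c through the α_i gives m(x) = 2 + 2·x (degree < 2) with m(α_i) = c_i for every i, so c is indeed a codeword.


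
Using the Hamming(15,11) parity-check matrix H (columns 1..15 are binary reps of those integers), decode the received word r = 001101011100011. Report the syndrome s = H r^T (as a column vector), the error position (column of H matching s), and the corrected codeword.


s = (1, 0, 1, 1)^T, error position = 11, corrected codeword c = 001101011110011

Compute s = H r^T mod 2 one row at a time:
  s_1 = 1 + 1 + 1 + 0 + 0 + 0 + 1 + 1 = 5 ≡ 1 (mod 2).
  s_2 = 1 + 0 + 1 + 0 + 0 + 0 + 1 + 1 = 4 ≡ 0 (mod 2).
  s_3 = 0 + 1 + 1 + 0 + 1 + 0 + 1 + 1 = 5 ≡ 1 (mod 2).
  s_4 = 0 + 1 + 0 + 0 + 1 + 0 + 0 + 1 = 3 ≡ 1 (mod 2).
s = (1, 0, 1, 1)^T — this equals column 11 of H (binary 1011), so error is at position 11.
Correct: flip bit 11 of r = 001101011100011 to get c = 001101011110011.


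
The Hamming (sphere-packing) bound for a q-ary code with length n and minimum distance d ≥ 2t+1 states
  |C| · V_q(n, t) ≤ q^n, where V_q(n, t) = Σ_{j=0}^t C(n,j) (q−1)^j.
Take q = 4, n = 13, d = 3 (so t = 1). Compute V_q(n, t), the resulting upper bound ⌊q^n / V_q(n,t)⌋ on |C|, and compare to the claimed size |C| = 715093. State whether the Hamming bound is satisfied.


V_q(n, t) = 40, q^n = 67108864, Hamming bound = 1677721, |C| = 715093 ≤ bound (satisfied).

Step 1: Compute V_q(n, t) = Σ_{j=0}^1 C(n, j) (q−1)^j.
  j = 0: C(13,0)·(3)^0 = 1·1 = 1.
  j = 1: C(13,1)·(3)^1 = 13·3 = 39.
  V_q(n, t) = 1 + 39 = 40.
Step 2: q^n = 4^13 = 67108864.
Step 3: Hamming bound ⌊q^n / V_q(n,t)⌋ = ⌊67108864/40⌋ = 1677721.
Step 4: Compare |C| = 715093 to 1677721: satisfied.
The claimed |C| lies below the Hamming bound.


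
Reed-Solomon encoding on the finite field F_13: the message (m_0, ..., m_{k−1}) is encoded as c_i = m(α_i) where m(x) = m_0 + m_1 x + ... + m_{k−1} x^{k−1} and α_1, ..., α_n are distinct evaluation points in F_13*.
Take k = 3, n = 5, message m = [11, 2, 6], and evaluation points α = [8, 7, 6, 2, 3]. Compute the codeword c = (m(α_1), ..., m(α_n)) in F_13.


c = [8, 7, 5, 0, 6]

Message polynomial: m(x) = 11 + 2·x + 6·x^2 (mod 13).
For each evaluation point α_i, compute m(α_i) mod 13:
  α_1 = 8: Horner steps 6 → 11 → 8, so m(8) = 8.
  α_2 = 7: Horner steps 6 → 5 → 7, so m(7) = 7.
  α_3 = 6: Horner steps 6 → 12 → 5, so m(6) = 5.
  α_4 = 2: Horner steps 6 → 1 → 0, so m(2) = 0.
  α_5 = 3: Horner steps 6 → 7 → 6, so m(3) = 6.
Codeword c = [8, 7, 5, 0, 6] ∈ F_13^5.


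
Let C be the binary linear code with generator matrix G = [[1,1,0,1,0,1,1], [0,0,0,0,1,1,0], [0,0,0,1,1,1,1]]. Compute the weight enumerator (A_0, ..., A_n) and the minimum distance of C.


Weight distribution: A_0 = 1, A_2 = 2, A_3 = 2, A_4 = 1, A_5 = 2. Minimum distance d = 2.

Enumerate all 2^3 = 8 messages m ∈ F_2^3.
For each, compute codeword c = mG in F_2^7, then tally its weight.
  m = 000 → c = 0000000, weight = 0.
  m = 100 → c = 1101011, weight = 5.
  m = 010 → c = 0000110, weight = 2.
  m = 110 → c = 1101101, weight = 5.
  m = 001 → c = 0001111, weight = 4.
  m = 101 → c = 1100100, weight = 3.
  m = 011 → c = 0001001, weight = 2.
  m = 111 → c = 1100010, weight = 3.
Tally weights:
  weight 0: 1 codewords.
  weight 2: 2 codewords.
  weight 3: 2 codewords.
  weight 4: 1 codewords.
  weight 5: 2 codewords.
Minimum distance d = smallest w > 0 with A_w > 0 = 2.
Sanity: Σ A_w = 8 = 2^3 = 8 ✓.


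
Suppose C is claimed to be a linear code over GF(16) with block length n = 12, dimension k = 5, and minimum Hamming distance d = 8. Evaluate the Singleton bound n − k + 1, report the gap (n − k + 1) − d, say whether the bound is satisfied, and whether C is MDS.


Singleton RHS = n − k + 1 = 8, slack = 0, bound satisfied, MDS.

Singleton bound: d ≤ n − k + 1.
Here n = 12, k = 5, so n − k + 1 = 8.
Given d = 8, check d ≤ 8: YES.
Slack = (n − k + 1) − d = 0.
The code is MDS (slack = 0).
Description: the claimed parameters are [12, 5, 8]_16; such a code would be MDS (meets Singleton bound).


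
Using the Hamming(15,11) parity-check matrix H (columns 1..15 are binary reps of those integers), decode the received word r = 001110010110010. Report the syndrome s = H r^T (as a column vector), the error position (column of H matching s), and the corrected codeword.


s = (0, 1, 0, 1)^T, error position = 5, corrected codeword c = 001100010110010

Compute s = H r^T mod 2 one row at a time:
  s_1 = 1 + 0 + 1 + 1 + 0 + 0 + 1 + 0 = 4 ≡ 0 (mod 2).
  s_2 = 1 + 1 + 0 + 0 + 0 + 0 + 1 + 0 = 3 ≡ 1 (mod 2).
  s_3 = 0 + 1 + 0 + 0 + 1 + 1 + 1 + 0 = 4 ≡ 0 (mod 2).
  s_4 = 0 + 1 + 1 + 0 + 0 + 1 + 0 + 0 = 3 ≡ 1 (mod 2).
s = (0, 1, 0, 1)^T — this equals column 5 of H (binary 0101), so error is at position 5.
Correct: flip bit 5 of r = 001110010110010 to get c = 001100010110010.


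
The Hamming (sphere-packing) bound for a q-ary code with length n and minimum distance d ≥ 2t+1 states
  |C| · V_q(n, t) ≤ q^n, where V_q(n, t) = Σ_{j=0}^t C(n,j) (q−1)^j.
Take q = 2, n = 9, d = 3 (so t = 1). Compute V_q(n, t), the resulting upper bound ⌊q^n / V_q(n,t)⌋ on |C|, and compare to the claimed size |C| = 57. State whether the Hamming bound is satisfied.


V_q(n, t) = 10, q^n = 512, Hamming bound = 51, |C| = 57 > bound (violated).

Step 1: Compute V_q(n, t) = Σ_{j=0}^1 C(n, j) (q−1)^j.
  j = 0: C(9,0)·(1)^0 = 1·1 = 1.
  j = 1: C(9,1)·(1)^1 = 9·1 = 9.
  V_q(n, t) = 1 + 9 = 10.
Step 2: q^n = 2^9 = 512.
Step 3: Hamming bound ⌊q^n / V_q(n,t)⌋ = ⌊512/10⌋ = 51.
Step 4: Compare |C| = 57 to 51: violated.
The claimed |C| lies above the Hamming bound, so no 2-ary code of length 9 with d ≥ 3 can have 57 codewords.


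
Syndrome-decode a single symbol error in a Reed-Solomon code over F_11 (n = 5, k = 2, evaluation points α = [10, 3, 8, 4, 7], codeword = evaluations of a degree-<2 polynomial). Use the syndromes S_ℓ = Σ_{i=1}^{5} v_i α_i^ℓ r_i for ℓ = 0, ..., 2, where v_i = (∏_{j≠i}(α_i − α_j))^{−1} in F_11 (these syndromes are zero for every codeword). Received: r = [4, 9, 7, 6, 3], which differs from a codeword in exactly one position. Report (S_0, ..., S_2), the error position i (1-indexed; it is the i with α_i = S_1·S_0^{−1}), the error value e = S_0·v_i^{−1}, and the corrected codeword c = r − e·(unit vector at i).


S = (3, 1, 4), error at position 4, error magnitude e = 4, c = [4, 9, 7, 2, 3].

Step 1: column multipliers v_i = (∏_{j≠i}(α_i − α_j))^{−1} mod 11.
  i = 1 (α = 10): (10−3)(10−8)(10−4)(10−7) = 7·2·6·3 = 252 ≡ 10, so v_1 = 10^{−1} = 10 (mod 11).
  i = 2 (α = 3): (3−10)(3−8)(3−4)(3−7) = (−7)·(−5)·(−1)·(−4) = 140 ≡ 8, so v_2 = 8^{−1} = 7 (mod 11).
  i = 3 (α = 8): (8−10)(8−3)(8−4)(8−7) = (−2)·5·4·1 = −40 ≡ 4, so v_3 = 4^{−1} = 3 (mod 11).
  i = 4 (α = 4): (4−10)(4−3)(4−8)(4−7) = (−6)·1·(−4)·(−3) = −72 ≡ 5, so v_4 = 5^{−1} = 9 (mod 11).
  i = 5 (α = 7): (7−10)(7−3)(7−8)(7−4) = (−3)·4·(−1)·3 = 36 ≡ 3, so v_5 = 3^{−1} = 4 (mod 11).
  v = [10, 7, 3, 9, 4].
Step 2: syndromes of r = [4, 9, 7, 6, 3] (all sums mod 11).
  S_0 = Σ v_i r_i = 10·4 + 7·9 + 3·7 + 9·6 + 4·3 = 190 ≡ 3.
  S_1 = Σ v_i α_i r_i = 10·10·4 + 7·3·9 + 3·8·7 + 9·4·6 + 4·7·3 = 1057 ≡ 1.
  α_i^2 mod 11 = [1, 9, 9, 5, 5].
  S_2 = Σ v_i α_i^2 r_i = 10·1·4 + 7·9·9 + 3·9·7 + 9·5·6 + 4·5·3 = 1126 ≡ 4.
  S = (3, 1, 4) ≠ 0, so r is not a codeword (an error is present).
Step 3: locate the error. For a single error e at position i, S_ℓ = v_i·e·α_i^ℓ, so α_err = S_1/S_0.
  S_0^{−1} = 3^{−1} = 4 (mod 11), so α_err = 1·4 = 4 ≡ 4 = α_4. Error position i = 4.
  Consistency check: S_2/S_1 = 4·1 = 4 ≡ 4 = α_err ✓ (single-error assumption holds).
Step 4: error magnitude e = S_0/v_4 = S_0·∏_{j≠4}(α_4 − α_j) = 3·5 = 15 ≡ 4 (mod 11).
Step 5: correct position 4: c_4 = r_4 − e = 6 − 4 ≡ 2 (mod 11). Hence c = [4, 9, 7, 2, 3].
  Check: interpolating c through the α_i gives m(x) = 8 + 4·x (degree < 2) with m(α_i) = c_i for every i, so c is indeed a codeword.


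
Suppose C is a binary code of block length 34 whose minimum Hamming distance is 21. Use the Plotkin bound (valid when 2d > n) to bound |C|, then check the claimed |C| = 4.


Plotkin bound M ≤ 4; given |C| = 4 ≤ bound (satisfied).

Check applicability: 2d = 42, n = 34.
2d − n = 8 > 0, so Plotkin applies.
Compute d/(2d−n) = 21/8 ≈ 2.6250.
⌊d/(2d−n)⌋ = 2.
Plotkin bound: M ≤ 2·2 = 4.
Given |C| = 4, check: satisfied.
This |C| is at the Plotkin bound.


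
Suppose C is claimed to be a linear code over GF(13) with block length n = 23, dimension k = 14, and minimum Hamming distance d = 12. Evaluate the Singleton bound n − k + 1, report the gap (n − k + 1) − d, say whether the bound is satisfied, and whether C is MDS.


Singleton RHS = n − k + 1 = 10, slack = -2, bound violated (no such code; not MDS).

Singleton bound: d ≤ n − k + 1.
Here n = 23, k = 14, so n − k + 1 = 10.
Given d = 12, check d ≤ 10: NO.
Slack = (n − k + 1) − d = -2.
The slack is negative: d = 12 exceeds n − k + 1 = 10 by 2, so the Singleton bound is violated and no linear [23, 14, 12]_13 code can exist. In particular it is not MDS (MDS requires d = n − k + 1 exactly).
Description: the claimed parameters are [23, 14, 12]_13; such a code would be impossible (violates the Singleton bound).


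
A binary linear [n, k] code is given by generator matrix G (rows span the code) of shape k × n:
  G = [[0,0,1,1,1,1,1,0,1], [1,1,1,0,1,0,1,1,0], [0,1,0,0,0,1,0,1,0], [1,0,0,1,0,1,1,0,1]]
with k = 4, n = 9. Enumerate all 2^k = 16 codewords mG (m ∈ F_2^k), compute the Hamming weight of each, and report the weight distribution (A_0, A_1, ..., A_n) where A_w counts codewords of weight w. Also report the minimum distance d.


Weight distribution: A_0 = 1, A_2 = 1, A_3 = 4, A_4 = 1, A_5 = 2, A_6 = 5, A_7 = 2. Minimum distance d = 2.

Enumerate all 2^4 = 16 messages m ∈ F_2^4.
For each, compute codeword c = mG in F_2^9, then tally its weight.
  m = 0000 → c = 000000000, weight = 0.
  m = 1000 → c = 001111101, weight = 6.
  m = 0100 → c = 111010110, weight = 6.
  m = 1100 → c = 110101011, weight = 6.
  m = 0010 → c = 010001010, weight = 3.
  m = 1010 → c = 011110111, weight = 7.
  m = 0110 → c = 101011100, weight = 5.
  m = 1110 → c = 100100001, weight = 3.
  m = 0001 → c = 100101101, weight = 5.
  m = 1001 → c = 101010000, weight = 3.
  m = 0101 → c = 011111011, weight = 7.
  m = 1101 → c = 010000110, weight = 3.
  m = 0011 → c = 110100111, weight = 6.
  m = 1011 → c = 111011010, weight = 6.
  m = 0111 → c = 001110001, weight = 4.
  m = 1111 → c = 000001100, weight = 2.
Tally weights:
  weight 0: 1 codewords.
  weight 2: 1 codewords.
  weight 3: 4 codewords.
  weight 4: 1 codewords.
  weight 5: 2 codewords.
  weight 6: 5 codewords.
  weight 7: 2 codewords.
Minimum distance d = smallest w > 0 with A_w > 0 = 2.
Sanity: Σ A_w = 16 = 2^4 = 16 ✓.


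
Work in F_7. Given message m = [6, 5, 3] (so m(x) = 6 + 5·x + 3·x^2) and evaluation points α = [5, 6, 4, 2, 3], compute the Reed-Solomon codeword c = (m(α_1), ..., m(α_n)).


c = [1, 4, 4, 0, 6]

Message polynomial: m(x) = 6 + 5·x + 3·x^2 (mod 7).
For each evaluation point α_i, compute m(α_i) mod 7:
  α_1 = 5: Horner steps 3 → 6 → 1, so m(5) = 1.
  α_2 = 6: Horner steps 3 → 2 → 4, so m(6) = 4.
  α_3 = 4: Horner steps 3 → 3 → 4, so m(4) = 4.
  α_4 = 2: Horner steps 3 → 4 → 0, so m(2) = 0.
  α_5 = 3: Horner steps 3 → 0 → 6, so m(3) = 6.
Codeword c = [1, 4, 4, 0, 6] ∈ F_7^5.


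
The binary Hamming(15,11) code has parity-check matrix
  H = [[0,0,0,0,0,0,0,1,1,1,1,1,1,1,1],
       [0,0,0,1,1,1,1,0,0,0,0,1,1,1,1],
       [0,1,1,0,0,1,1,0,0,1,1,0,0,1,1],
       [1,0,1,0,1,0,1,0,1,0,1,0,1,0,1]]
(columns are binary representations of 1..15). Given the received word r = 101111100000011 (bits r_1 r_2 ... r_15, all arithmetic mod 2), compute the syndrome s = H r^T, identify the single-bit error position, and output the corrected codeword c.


s = (0, 0, 1, 1)^T, error position = 3, corrected codeword c = 100111100000011

Compute s = H r^T mod 2 one row at a time:
  s_1 = 0 + 0 + 0 + 0 + 0 + 0 + 1 + 1 = 2 ≡ 0 (mod 2).
  s_2 = 1 + 1 + 1 + 1 + 0 + 0 + 1 + 1 = 6 ≡ 0 (mod 2).
  s_3 = 0 + 1 + 1 + 1 + 0 + 0 + 1 + 1 = 5 ≡ 1 (mod 2).
  s_4 = 1 + 1 + 1 + 1 + 0 + 0 + 0 + 1 = 5 ≡ 1 (mod 2).
s = (0, 0, 1, 1)^T — this equals column 3 of H (binary 0011), so error is at position 3.
Correct: flip bit 3 of r = 101111100000011 to get c = 100111100000011.


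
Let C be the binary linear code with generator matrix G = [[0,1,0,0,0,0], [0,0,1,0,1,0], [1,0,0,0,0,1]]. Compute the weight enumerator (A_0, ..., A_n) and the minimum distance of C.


Weight distribution: A_0 = 1, A_1 = 1, A_2 = 2, A_3 = 2, A_4 = 1, A_5 = 1. Minimum distance d = 1.

Enumerate all 2^3 = 8 messages m ∈ F_2^3.
For each, compute codeword c = mG in F_2^6, then tally its weight.
  m = 000 → c = 000000, weight = 0.
  m = 100 → c = 010000, weight = 1.
  m = 010 → c = 001010, weight = 2.
  m = 110 → c = 011010, weight = 3.
  m = 001 → c = 100001, weight = 2.
  m = 101 → c = 110001, weight = 3.
  m = 011 → c = 101011, weight = 4.
  m = 111 → c = 111011, weight = 5.
Tally weights:
  weight 0: 1 codewords.
  weight 1: 1 codewords.
  weight 2: 2 codewords.
  weight 3: 2 codewords.
  weight 4: 1 codewords.
  weight 5: 1 codewords.
Minimum distance d = smallest w > 0 with A_w > 0 = 1.
Sanity: Σ A_w = 8 = 2^3 = 8 ✓.


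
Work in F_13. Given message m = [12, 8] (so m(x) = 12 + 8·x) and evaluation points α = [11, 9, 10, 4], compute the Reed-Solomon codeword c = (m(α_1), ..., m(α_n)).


c = [9, 6, 1, 5]

Message polynomial: m(x) = 12 + 8·x (mod 13).
For each evaluation point α_i, compute m(α_i) mod 13:
  α_1 = 11: Horner steps 8 → 9, so m(11) = 9.
  α_2 = 9: Horner steps 8 → 6, so m(9) = 6.
  α_3 = 10: Horner steps 8 → 1, so m(10) = 1.
  α_4 = 4: Horner steps 8 → 5, so m(4) = 5.
Codeword c = [9, 6, 1, 5] ∈ F_13^4.


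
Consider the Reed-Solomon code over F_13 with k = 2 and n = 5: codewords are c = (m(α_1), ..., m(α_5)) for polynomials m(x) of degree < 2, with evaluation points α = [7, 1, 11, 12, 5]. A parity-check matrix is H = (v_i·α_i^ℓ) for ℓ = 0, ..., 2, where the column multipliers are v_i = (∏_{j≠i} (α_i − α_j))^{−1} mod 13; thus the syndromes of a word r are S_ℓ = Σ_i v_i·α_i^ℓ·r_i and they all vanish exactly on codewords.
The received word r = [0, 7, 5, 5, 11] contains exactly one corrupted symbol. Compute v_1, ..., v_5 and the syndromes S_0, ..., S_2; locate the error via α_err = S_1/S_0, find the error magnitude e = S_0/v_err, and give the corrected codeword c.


S = (2, 9, 8), error at position 3, error magnitude e = 1, c = [0, 7, 4, 5, 11].

Step 1: column multipliers v_i = (∏_{j≠i}(α_i − α_j))^{−1} mod 13.
  i = 1 (α = 7): (7−1)(7−11)(7−12)(7−5) = 6·(−4)·(−5)·2 = 240 ≡ 6, so v_1 = 6^{−1} = 11 (mod 13).
  i = 2 (α = 1): (1−7)(1−11)(1−12)(1−5) = (−6)·(−10)·(−11)·(−4) = 2640 ≡ 1, so v_2 = 1^{−1} = 1 (mod 13).
  i = 3 (α = 11): (11−7)(11−1)(11−12)(11−5) = 4·10·(−1)·6 = −240 ≡ 7, so v_3 = 7^{−1} = 2 (mod 13).
  i = 4 (α = 12): (12−7)(12−1)(12−11)(12−5) = 5·11·1·7 = 385 ≡ 8, so v_4 = 8^{−1} = 5 (mod 13).
  i = 5 (α = 5): (5−7)(5−1)(5−11)(5−12) = (−2)·4·(−6)·(−7) = −336 ≡ 2, so v_5 = 2^{−1} = 7 (mod 13).
  v = [11, 1, 2, 5, 7].
Step 2: syndromes of r = [0, 7, 5, 5, 11] (all sums mod 13).
  S_0 = Σ v_i r_i = 11·0 + 1·7 + 2·5 + 5·5 + 7·11 = 119 ≡ 2.
  S_1 = Σ v_i α_i r_i = 11·7·0 + 1·1·7 + 2·11·5 + 5·12·5 + 7·5·11 = 802 ≡ 9.
  α_i^2 mod 13 = [10, 1, 4, 1, 12].
  S_2 = Σ v_i α_i^2 r_i = 11·10·0 + 1·1·7 + 2·4·5 + 5·1·5 + 7·12·11 = 996 ≡ 8.
  S = (2, 9, 8) ≠ 0, so r is not a codeword (an error is present).
Step 3: locate the error. For a single error e at position i, S_ℓ = v_i·e·α_i^ℓ, so α_err = S_1/S_0.
  S_0^{−1} = 2^{−1} = 7 (mod 13), so α_err = 9·7 = 63 ≡ 11 = α_3. Error position i = 3.
  Consistency check: S_2/S_1 = 8·3 = 24 ≡ 11 = α_err ✓ (single-error assumption holds).
Step 4: error magnitude e = S_0/v_3 = S_0·∏_{j≠3}(α_3 − α_j) = 2·7 = 14 ≡ 1 (mod 13).
Step 5: correct position 3: c_3 = r_3 − e = 5 − 1 ≡ 4 (mod 13). Hence c = [0, 7, 4, 5, 11].
  Check: interpolating c through the α_i gives m(x) = 6 + 1·x (degree < 2) with m(α_i) = c_i for every i, so c is indeed a codeword.


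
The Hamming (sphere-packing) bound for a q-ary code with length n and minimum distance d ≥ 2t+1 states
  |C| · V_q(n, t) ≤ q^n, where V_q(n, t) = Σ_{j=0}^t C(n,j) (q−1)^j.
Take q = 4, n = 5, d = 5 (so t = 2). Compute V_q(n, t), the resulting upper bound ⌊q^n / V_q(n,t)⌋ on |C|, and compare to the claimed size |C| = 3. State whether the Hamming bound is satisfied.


V_q(n, t) = 106, q^n = 1024, Hamming bound = 9, |C| = 3 ≤ bound (satisfied).

Step 1: Compute V_q(n, t) = Σ_{j=0}^2 C(n, j) (q−1)^j.
  j = 0: C(5,0)·(3)^0 = 1·1 = 1.
  j = 1: C(5,1)·(3)^1 = 5·3 = 15.
  j = 2: C(5,2)·(3)^2 = 10·9 = 90.
  V_q(n, t) = 1 + 15 + 90 = 106.
Step 2: q^n = 4^5 = 1024.
Step 3: Hamming bound ⌊q^n / V_q(n,t)⌋ = ⌊1024/106⌋ = 9.
Step 4: Compare |C| = 3 to 9: satisfied.
The claimed |C| lies below the Hamming bound.


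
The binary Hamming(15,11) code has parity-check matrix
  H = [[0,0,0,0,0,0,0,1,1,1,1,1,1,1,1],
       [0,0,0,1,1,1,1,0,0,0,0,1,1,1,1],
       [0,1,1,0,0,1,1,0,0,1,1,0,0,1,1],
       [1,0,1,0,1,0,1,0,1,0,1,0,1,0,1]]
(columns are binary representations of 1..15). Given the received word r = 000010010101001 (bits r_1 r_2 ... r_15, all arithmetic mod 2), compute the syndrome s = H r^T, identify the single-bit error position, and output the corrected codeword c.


s = (0, 1, 0, 0)^T, error position = 4, corrected codeword c = 000110010101001

Compute s = H r^T mod 2 one row at a time:
  s_1 = 1 + 0 + 1 + 0 + 1 + 0 + 0 + 1 = 4 ≡ 0 (mod 2).
  s_2 = 0 + 1 + 0 + 0 + 1 + 0 + 0 + 1 = 3 ≡ 1 (mod 2).
  s_3 = 0 + 0 + 0 + 0 + 1 + 0 + 0 + 1 = 2 ≡ 0 (mod 2).
  s_4 = 0 + 0 + 1 + 0 + 0 + 0 + 0 + 1 = 2 ≡ 0 (mod 2).
s = (0, 1, 0, 0)^T — this equals column 4 of H (binary 0100), so error is at position 4.
Correct: flip bit 4 of r = 000010010101001 to get c = 000110010101001.


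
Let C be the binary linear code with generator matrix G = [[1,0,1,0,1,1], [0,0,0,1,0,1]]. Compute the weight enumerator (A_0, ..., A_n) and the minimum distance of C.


Weight distribution: A_0 = 1, A_2 = 1, A_4 = 2. Minimum distance d = 2.

Enumerate all 2^2 = 4 messages m ∈ F_2^2.
For each, compute codeword c = mG in F_2^6, then tally its weight.
  m = 00 → c = 000000, weight = 0.
  m = 10 → c = 101011, weight = 4.
  m = 01 → c = 000101, weight = 2.
  m = 11 → c = 101110, weight = 4.
Tally weights:
  weight 0: 1 codewords.
  weight 2: 1 codewords.
  weight 4: 2 codewords.
Minimum distance d = smallest w > 0 with A_w > 0 = 2.
Sanity: Σ A_w = 4 = 2^2 = 4 ✓.


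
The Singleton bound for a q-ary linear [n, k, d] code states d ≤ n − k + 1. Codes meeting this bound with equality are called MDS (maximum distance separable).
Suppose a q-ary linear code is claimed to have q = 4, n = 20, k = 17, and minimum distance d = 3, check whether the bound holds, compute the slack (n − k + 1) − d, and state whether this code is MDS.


Singleton RHS = n − k + 1 = 4, slack = 1, bound satisfied, not MDS.

Singleton bound: d ≤ n − k + 1.
Here n = 20, k = 17, so n − k + 1 = 4.
Given d = 3, check d ≤ 4: YES.
Slack = (n − k + 1) − d = 1.
The code is NOT MDS (slack = 1 > 0).
Description: the claimed parameters are [20, 17, 3]_4; such a code would be non-MDS.


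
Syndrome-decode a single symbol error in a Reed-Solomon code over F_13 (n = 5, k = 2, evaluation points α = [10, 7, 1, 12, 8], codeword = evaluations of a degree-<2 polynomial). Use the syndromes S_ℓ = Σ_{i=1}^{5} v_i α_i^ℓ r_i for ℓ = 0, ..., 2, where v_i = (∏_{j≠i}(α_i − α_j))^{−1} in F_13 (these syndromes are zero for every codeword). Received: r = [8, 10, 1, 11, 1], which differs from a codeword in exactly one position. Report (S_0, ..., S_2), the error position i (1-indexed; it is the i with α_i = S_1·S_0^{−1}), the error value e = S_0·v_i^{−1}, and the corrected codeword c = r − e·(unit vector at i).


S = (12, 5, 1), error at position 5, error magnitude e = 9, c = [8, 10, 1, 11, 5].

Step 1: column multipliers v_i = (∏_{j≠i}(α_i − α_j))^{−1} mod 13.
  i = 1 (α = 10): (10−7)(10−1)(10−12)(10−8) = 3·9·(−2)·2 = −108 ≡ 9, so v_1 = 9^{−1} = 3 (mod 13).
  i = 2 (α = 7): (7−10)(7−1)(7−12)(7−8) = (−3)·6·(−5)·(−1) = −90 ≡ 1, so v_2 = 1^{−1} = 1 (mod 13).
  i = 3 (α = 1): (1−10)(1−7)(1−12)(1−8) = (−9)·(−6)·(−11)·(−7) = 4158 ≡ 11, so v_3 = 11^{−1} = 6 (mod 13).
  i = 4 (α = 12): (12−10)(12−7)(12−1)(12−8) = 2·5·11·4 = 440 ≡ 11, so v_4 = 11^{−1} = 6 (mod 13).
  i = 5 (α = 8): (8−10)(8−7)(8−1)(8−12) = (−2)·1·7·(−4) = 56 ≡ 4, so v_5 = 4^{−1} = 10 (mod 13).
  v = [3, 1, 6, 6, 10].
Step 2: syndromes of r = [8, 10, 1, 11, 1] (all sums mod 13).
  S_0 = Σ v_i r_i = 3·8 + 1·10 + 6·1 + 6·11 + 10·1 = 116 ≡ 12.
  S_1 = Σ v_i α_i r_i = 3·10·8 + 1·7·10 + 6·1·1 + 6·12·11 + 10·8·1 = 1188 ≡ 5.
  α_i^2 mod 13 = [9, 10, 1, 1, 12].
  S_2 = Σ v_i α_i^2 r_i = 3·9·8 + 1·10·10 + 6·1·1 + 6·1·11 + 10·12·1 = 508 ≡ 1.
  S = (12, 5, 1) ≠ 0, so r is not a codeword (an error is present).
Step 3: locate the error. For a single error e at position i, S_ℓ = v_i·e·α_i^ℓ, so α_err = S_1/S_0.
  S_0^{−1} = 12^{−1} = 12 (mod 13), so α_err = 5·12 = 60 ≡ 8 = α_5. Error position i = 5.
  Consistency check: S_2/S_1 = 1·8 = 8 ≡ 8 = α_err ✓ (single-error assumption holds).
Step 4: error magnitude e = S_0/v_5 = S_0·∏_{j≠5}(α_5 − α_j) = 12·4 = 48 ≡ 9 (mod 13).
Step 5: correct position 5: c_5 = r_5 − e = 1 − 9 ≡ 5 (mod 13). Hence c = [8, 10, 1, 11, 5].
  Check: interpolating c through the α_i gives m(x) = 6 + 8·x (degree < 2) with m(α_i) = c_i for every i, so c is indeed a codeword.


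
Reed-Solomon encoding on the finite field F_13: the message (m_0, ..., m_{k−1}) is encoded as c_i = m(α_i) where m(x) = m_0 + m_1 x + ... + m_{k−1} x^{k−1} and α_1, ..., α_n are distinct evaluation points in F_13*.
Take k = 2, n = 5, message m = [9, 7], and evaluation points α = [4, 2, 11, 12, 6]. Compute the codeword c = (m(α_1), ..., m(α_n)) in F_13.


c = [11, 10, 8, 2, 12]

Message polynomial: m(x) = 9 + 7·x (mod 13).
For each evaluation point α_i, compute m(α_i) mod 13:
  α_1 = 4: Horner steps 7 → 11, so m(4) = 11.
  α_2 = 2: Horner steps 7 → 10, so m(2) = 10.
  α_3 = 11: Horner steps 7 → 8, so m(11) = 8.
  α_4 = 12: Horner steps 7 → 2, so m(12) = 2.
  α_5 = 6: Horner steps 7 → 12, so m(6) = 12.
Codeword c = [11, 10, 8, 2, 12] ∈ F_13^5.


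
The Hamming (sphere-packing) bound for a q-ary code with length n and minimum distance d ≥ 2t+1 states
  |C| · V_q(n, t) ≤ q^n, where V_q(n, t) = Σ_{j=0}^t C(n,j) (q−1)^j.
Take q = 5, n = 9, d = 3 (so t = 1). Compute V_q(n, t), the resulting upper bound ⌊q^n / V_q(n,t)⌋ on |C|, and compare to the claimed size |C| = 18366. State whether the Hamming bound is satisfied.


V_q(n, t) = 37, q^n = 1953125, Hamming bound = 52787, |C| = 18366 ≤ bound (satisfied).

Step 1: Compute V_q(n, t) = Σ_{j=0}^1 C(n, j) (q−1)^j.
  j = 0: C(9,0)·(4)^0 = 1·1 = 1.
  j = 1: C(9,1)·(4)^1 = 9·4 = 36.
  V_q(n, t) = 1 + 36 = 37.
Step 2: q^n = 5^9 = 1953125.
Step 3: Hamming bound ⌊q^n / V_q(n,t)⌋ = ⌊1953125/37⌋ = 52787.
Step 4: Compare |C| = 18366 to 52787: satisfied.
The claimed |C| lies below the Hamming bound.


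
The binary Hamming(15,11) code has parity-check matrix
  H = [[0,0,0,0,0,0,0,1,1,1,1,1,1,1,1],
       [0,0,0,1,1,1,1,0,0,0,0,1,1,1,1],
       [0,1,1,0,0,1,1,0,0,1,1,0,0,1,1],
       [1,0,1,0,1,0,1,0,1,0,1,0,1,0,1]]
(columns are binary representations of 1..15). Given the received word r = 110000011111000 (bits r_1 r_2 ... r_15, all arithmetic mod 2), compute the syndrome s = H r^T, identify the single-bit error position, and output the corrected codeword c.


s = (1, 1, 1, 1)^T, error position = 15, corrected codeword c = 110000011111001

Compute s = H r^T mod 2 one row at a time:
  s_1 = 1 + 1 + 1 + 1 + 1 + 0 + 0 + 0 = 5 ≡ 1 (mod 2).
  s_2 = 0 + 0 + 0 + 0 + 1 + 0 + 0 + 0 = 1 ≡ 1 (mod 2).
  s_3 = 1 + 0 + 0 + 0 + 1 + 1 + 0 + 0 = 3 ≡ 1 (mod 2).
  s_4 = 1 + 0 + 0 + 0 + 1 + 1 + 0 + 0 = 3 ≡ 1 (mod 2).
s = (1, 1, 1, 1)^T — this equals column 15 of H (binary 1111), so error is at position 15.
Correct: flip bit 15 of r = 110000011111000 to get c = 110000011111001.


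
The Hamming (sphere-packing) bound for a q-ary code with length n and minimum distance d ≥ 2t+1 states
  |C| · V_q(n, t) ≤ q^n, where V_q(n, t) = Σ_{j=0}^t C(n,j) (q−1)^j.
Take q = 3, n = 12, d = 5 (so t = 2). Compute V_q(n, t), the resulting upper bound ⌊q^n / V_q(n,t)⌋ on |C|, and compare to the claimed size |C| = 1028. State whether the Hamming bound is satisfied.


V_q(n, t) = 289, q^n = 531441, Hamming bound = 1838, |C| = 1028 ≤ bound (satisfied).

Step 1: Compute V_q(n, t) = Σ_{j=0}^2 C(n, j) (q−1)^j.
  j = 0: C(12,0)·(2)^0 = 1·1 = 1.
  j = 1: C(12,1)·(2)^1 = 12·2 = 24.
  j = 2: C(12,2)·(2)^2 = 66·4 = 264.
  V_q(n, t) = 1 + 24 + 264 = 289.
Step 2: q^n = 3^12 = 531441.
Step 3: Hamming bound ⌊q^n / V_q(n,t)⌋ = ⌊531441/289⌋ = 1838.
Step 4: Compare |C| = 1028 to 1838: satisfied.
The claimed |C| lies below the Hamming bound.


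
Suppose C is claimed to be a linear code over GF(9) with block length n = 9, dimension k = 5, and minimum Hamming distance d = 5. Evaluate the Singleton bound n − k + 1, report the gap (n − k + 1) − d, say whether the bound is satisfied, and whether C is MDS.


Singleton RHS = n − k + 1 = 5, slack = 0, bound satisfied, MDS.

Singleton bound: d ≤ n − k + 1.
Here n = 9, k = 5, so n − k + 1 = 5.
Given d = 5, check d ≤ 5: YES.
Slack = (n − k + 1) − d = 0.
The code is MDS (slack = 0).
Description: the claimed parameters are [9, 5, 5]_9; such a code would be MDS (meets Singleton bound).


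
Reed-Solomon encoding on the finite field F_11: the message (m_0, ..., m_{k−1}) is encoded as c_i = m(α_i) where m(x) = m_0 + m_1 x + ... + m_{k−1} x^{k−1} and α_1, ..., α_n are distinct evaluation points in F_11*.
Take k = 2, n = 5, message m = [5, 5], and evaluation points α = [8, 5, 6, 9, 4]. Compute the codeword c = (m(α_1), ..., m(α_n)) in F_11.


c = [1, 8, 2, 6, 3]

Message polynomial: m(x) = 5 + 5·x (mod 11).
For each evaluation point α_i, compute m(α_i) mod 11:
  α_1 = 8: Horner steps 5 → 1, so m(8) = 1.
  α_2 = 5: Horner steps 5 → 8, so m(5) = 8.
  α_3 = 6: Horner steps 5 → 2, so m(6) = 2.
  α_4 = 9: Horner steps 5 → 6, so m(9) = 6.
  α_5 = 4: Horner steps 5 → 3, so m(4) = 3.
Codeword c = [1, 8, 2, 6, 3] ∈ F_11^5.


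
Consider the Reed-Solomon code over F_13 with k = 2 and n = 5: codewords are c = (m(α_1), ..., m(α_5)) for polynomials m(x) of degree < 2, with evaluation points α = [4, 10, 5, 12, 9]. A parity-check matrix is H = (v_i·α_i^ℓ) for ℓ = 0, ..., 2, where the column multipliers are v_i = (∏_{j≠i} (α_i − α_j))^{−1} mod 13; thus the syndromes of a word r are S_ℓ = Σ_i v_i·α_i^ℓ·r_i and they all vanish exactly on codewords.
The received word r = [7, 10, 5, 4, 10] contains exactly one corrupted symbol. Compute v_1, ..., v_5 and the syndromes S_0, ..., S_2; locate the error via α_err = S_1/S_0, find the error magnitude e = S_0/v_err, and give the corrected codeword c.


S = (3, 4, 1), error at position 2, error magnitude e = 2, c = [7, 8, 5, 4, 10].

Step 1: column multipliers v_i = (∏_{j≠i}(α_i − α_j))^{−1} mod 13.
  i = 1 (α = 4): (4−10)(4−5)(4−12)(4−9) = (−6)·(−1)·(−8)·(−5) = 240 ≡ 6, so v_1 = 6^{−1} = 11 (mod 13).
  i = 2 (α = 10): (10−4)(10−5)(10−12)(10−9) = 6·5·(−2)·1 = −60 ≡ 5, so v_2 = 5^{−1} = 8 (mod 13).
  i = 3 (α = 5): (5−4)(5−10)(5−12)(5−9) = 1·(−5)·(−7)·(−4) = −140 ≡ 3, so v_3 = 3^{−1} = 9 (mod 13).
  i = 4 (α = 12): (12−4)(12−10)(12−5)(12−9) = 8·2·7·3 = 336 ≡ 11, so v_4 = 11^{−1} = 6 (mod 13).
  i = 5 (α = 9): (9−4)(9−10)(9−5)(9−12) = 5·(−1)·4·(−3) = 60 ≡ 8, so v_5 = 8^{−1} = 5 (mod 13).
  v = [11, 8, 9, 6, 5].
Step 2: syndromes of r = [7, 10, 5, 4, 10] (all sums mod 13).
  S_0 = Σ v_i r_i = 11·7 + 8·10 + 9·5 + 6·4 + 5·10 = 276 ≡ 3.
  S_1 = Σ v_i α_i r_i = 11·4·7 + 8·10·10 + 9·5·5 + 6·12·4 + 5·9·10 = 2071 ≡ 4.
  α_i^2 mod 13 = [3, 9, 12, 1, 3].
  S_2 = Σ v_i α_i^2 r_i = 11·3·7 + 8·9·10 + 9·12·5 + 6·1·4 + 5·3·10 = 1665 ≡ 1.
  S = (3, 4, 1) ≠ 0, so r is not a codeword (an error is present).
Step 3: locate the error. For a single error e at position i, S_ℓ = v_i·e·α_i^ℓ, so α_err = S_1/S_0.
  S_0^{−1} = 3^{−1} = 9 (mod 13), so α_err = 4·9 = 36 ≡ 10 = α_2. Error position i = 2.
  Consistency check: S_2/S_1 = 1·10 = 10 ≡ 10 = α_err ✓ (single-error assumption holds).
Step 4: error magnitude e = S_0/v_2 = S_0·∏_{j≠2}(α_2 − α_j) = 3·5 = 15 ≡ 2 (mod 13).
Step 5: correct position 2: c_2 = r_2 − e = 10 − 2 ≡ 8 (mod 13). Hence c = [7, 8, 5, 4, 10].
  Check: interpolating c through the α_i gives m(x) = 2 + 11·x (degree < 2) with m(α_i) = c_i for every i, so c is indeed a codeword.


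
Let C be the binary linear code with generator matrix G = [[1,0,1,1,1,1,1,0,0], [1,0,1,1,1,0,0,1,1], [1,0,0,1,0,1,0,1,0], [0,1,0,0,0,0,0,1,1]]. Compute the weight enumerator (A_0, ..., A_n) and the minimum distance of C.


Weight distribution: A_0 = 1, A_3 = 2, A_4 = 5, A_5 = 5, A_6 = 2, A_9 = 1. Minimum distance d = 3.

Enumerate all 2^4 = 16 messages m ∈ F_2^4.
For each, compute codeword c = mG in F_2^9, then tally its weight.
  m = 0000 → c = 000000000, weight = 0.
  m = 1000 → c = 101111100, weight = 6.
  m = 0100 → c = 101110011, weight = 6.
  m = 1100 → c = 000001111, weight = 4.
  m = 0010 → c = 100101010, weight = 4.
  m = 1010 → c = 001010110, weight = 4.
  m = 0110 → c = 001011001, weight = 4.
  m = 1110 → c = 100100101, weight = 4.
  m = 0001 → c = 010000011, weight = 3.
  m = 1001 → c = 111111111, weight = 9.
  m = 0101 → c = 111110000, weight = 5.
  m = 1101 → c = 010001100, weight = 3.
  m = 0011 → c = 110101001, weight = 5.
  m = 1011 → c = 011010101, weight = 5.
  m = 0111 → c = 011011010, weight = 5.
  m = 1111 → c = 110100110, weight = 5.
Tally weights:
  weight 0: 1 codewords.
  weight 3: 2 codewords.
  weight 4: 5 codewords.
  weight 5: 5 codewords.
  weight 6: 2 codewords.
  weight 9: 1 codewords.
Minimum distance d = smallest w > 0 with A_w > 0 = 3.
Sanity: Σ A_w = 16 = 2^4 = 16 ✓.


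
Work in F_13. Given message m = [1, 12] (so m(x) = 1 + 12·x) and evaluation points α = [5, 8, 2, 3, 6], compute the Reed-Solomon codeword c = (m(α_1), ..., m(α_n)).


c = [9, 6, 12, 11, 8]

Message polynomial: m(x) = 1 + 12·x (mod 13).
For each evaluation point α_i, compute m(α_i) mod 13:
  α_1 = 5: Horner steps 12 → 9, so m(5) = 9.
  α_2 = 8: Horner steps 12 → 6, so m(8) = 6.
  α_3 = 2: Horner steps 12 → 12, so m(2) = 12.
  α_4 = 3: Horner steps 12 → 11, so m(3) = 11.
  α_5 = 6: Horner steps 12 → 8, so m(6) = 8.
Codeword c = [9, 6, 12, 11, 8] ∈ F_13^5.


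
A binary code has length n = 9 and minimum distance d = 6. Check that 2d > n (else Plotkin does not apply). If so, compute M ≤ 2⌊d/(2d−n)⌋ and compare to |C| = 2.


Plotkin bound M ≤ 4; given |C| = 2 ≤ bound (satisfied).

Check applicability: 2d = 12, n = 9.
2d − n = 3 > 0, so Plotkin applies.
Compute d/(2d−n) = 6/3 ≈ 2.0000.
⌊d/(2d−n)⌋ = 2.
Plotkin bound: M ≤ 2·2 = 4.
Given |C| = 2, check: satisfied.
This |C| is below the Plotkin bound.


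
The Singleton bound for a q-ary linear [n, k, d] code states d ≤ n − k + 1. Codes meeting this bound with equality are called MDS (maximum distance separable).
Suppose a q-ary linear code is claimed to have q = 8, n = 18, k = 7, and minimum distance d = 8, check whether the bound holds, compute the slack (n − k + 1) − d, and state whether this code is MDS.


Singleton RHS = n − k + 1 = 12, slack = 4, bound satisfied, not MDS.

Singleton bound: d ≤ n − k + 1.
Here n = 18, k = 7, so n − k + 1 = 12.
Given d = 8, check d ≤ 12: YES.
Slack = (n − k + 1) − d = 4.
The code is NOT MDS (slack = 4 > 0).
Description: the claimed parameters are [18, 7, 8]_8; such a code would be non-MDS.


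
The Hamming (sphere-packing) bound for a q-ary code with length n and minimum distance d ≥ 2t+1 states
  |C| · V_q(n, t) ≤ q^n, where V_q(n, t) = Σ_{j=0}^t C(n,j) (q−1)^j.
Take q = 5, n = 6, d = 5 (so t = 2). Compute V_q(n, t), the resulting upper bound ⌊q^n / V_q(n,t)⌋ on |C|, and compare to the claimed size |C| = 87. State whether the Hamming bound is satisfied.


V_q(n, t) = 265, q^n = 15625, Hamming bound = 58, |C| = 87 > bound (violated).

Step 1: Compute V_q(n, t) = Σ_{j=0}^2 C(n, j) (q−1)^j.
  j = 0: C(6,0)·(4)^0 = 1·1 = 1.
  j = 1: C(6,1)·(4)^1 = 6·4 = 24.
  j = 2: C(6,2)·(4)^2 = 15·16 = 240.
  V_q(n, t) = 1 + 24 + 240 = 265.
Step 2: q^n = 5^6 = 15625.
Step 3: Hamming bound ⌊q^n / V_q(n,t)⌋ = ⌊15625/265⌋ = 58.
Step 4: Compare |C| = 87 to 58: violated.
The claimed |C| lies above the Hamming bound, so no 5-ary code of length 6 with d ≥ 5 can have 87 codewords.
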